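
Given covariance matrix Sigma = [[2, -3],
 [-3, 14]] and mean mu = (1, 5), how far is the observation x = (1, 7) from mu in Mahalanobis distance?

Step 1 — centre the observation: (x - mu) = (0, 2).

Step 2 — invert Sigma. det(Sigma) = 2·14 - (-3)² = 19.
  Sigma^{-1} = (1/det) · [[d, -b], [-b, a]] = [[0.7368, 0.1579],
 [0.1579, 0.1053]].

Step 3 — form the quadratic (x - mu)^T · Sigma^{-1} · (x - mu):
  Sigma^{-1} · (x - mu) = (0.3158, 0.2105).
  (x - mu)^T · [Sigma^{-1} · (x - mu)] = (0)·(0.3158) + (2)·(0.2105) = 0.4211.

Step 4 — take square root: d = √(0.4211) ≈ 0.6489.

d(x, mu) = √(0.4211) ≈ 0.6489


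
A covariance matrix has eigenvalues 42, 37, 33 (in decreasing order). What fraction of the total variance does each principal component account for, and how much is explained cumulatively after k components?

Step 1 — total variance = trace(Sigma) = Σ λ_i = 42 + 37 + 33 = 112.

Step 2 — fraction explained by component i = λ_i / Σ λ:
  PC1: 42/112 = 0.375
  PC2: 37/112 = 0.3304
  PC3: 33/112 = 0.2946

Step 3 — cumulative fraction after k components = (λ_1 + ... + λ_k) / Σ λ:
  k = 1: 42/112 = 0.375
  k = 2: (42 + 37)/112 = 79/112 = 0.7054
  k = 3: (42 + 37 + 33)/112 = 112/112 = 1

Summary (fraction, with percent):

explained: PC1 0.375 (37.5%), PC2 0.3304 (33.04%), PC3 0.2946 (29.46%);  cumulative: 0.375, 0.7054, 1


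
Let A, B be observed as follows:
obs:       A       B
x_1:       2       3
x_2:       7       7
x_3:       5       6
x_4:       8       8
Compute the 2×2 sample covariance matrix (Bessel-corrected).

Step 1 — column means:
  mean(A) = (2 + 7 + 5 + 8) / 4 = 22/4 = 5.5
  mean(B) = (3 + 7 + 6 + 8) / 4 = 24/4 = 6

Step 2 — sample covariance S[i,j] = (1/(n-1)) · Σ_k (x_{k,i} - mean_i) · (x_{k,j} - mean_j), with n-1 = 3.
  S[A,A] = ((-3.5)·(-3.5) + (1.5)·(1.5) + (-0.5)·(-0.5) + (2.5)·(2.5)) / 3 = 21/3 = 7
  S[A,B] = ((-3.5)·(-3) + (1.5)·(1) + (-0.5)·(0) + (2.5)·(2)) / 3 = 17/3 = 5.6667
  S[B,B] = ((-3)·(-3) + (1)·(1) + (0)·(0) + (2)·(2)) / 3 = 14/3 = 4.6667

S is symmetric (S[j,i] = S[i,j]). Assembling:

S = [[7, 5.6667],
 [5.6667, 4.6667]]


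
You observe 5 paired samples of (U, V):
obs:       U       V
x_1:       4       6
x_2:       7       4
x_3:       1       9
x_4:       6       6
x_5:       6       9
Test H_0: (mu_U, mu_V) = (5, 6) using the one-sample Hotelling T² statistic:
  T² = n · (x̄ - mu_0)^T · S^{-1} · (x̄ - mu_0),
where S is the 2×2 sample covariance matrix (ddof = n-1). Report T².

Step 1 — sample mean vector:
  mean(U) = (4 + 7 + 1 + 6 + 6) / 5 = 24/5 = 4.8
  mean(V) = (6 + 4 + 9 + 6 + 9) / 5 = 34/5 = 6.8
  x̄ = (4.8, 6.8),  deviation x̄ - mu_0 = (4.8, 6.8) - (5, 6) = (-0.2, 0.8).

Step 2 — sample covariance matrix, S[i,j] = (1/(n-1)) · Σ_k (x_{k,i} - mean_i) · (x_{k,j} - mean_j), divisor n-1 = 4:
  S[U,U] = ((-0.8)·(-0.8) + (2.2)·(2.2) + (-3.8)·(-3.8) + (1.2)·(1.2) + (1.2)·(1.2)) / 4 = 22.8/4 = 5.7
  S[U,V] = ((-0.8)·(-0.8) + (2.2)·(-2.8) + (-3.8)·(2.2) + (1.2)·(-0.8) + (1.2)·(2.2)) / 4 = -12.2/4 = -3.05
  S[V,V] = ((-0.8)·(-0.8) + (-2.8)·(-2.8) + (2.2)·(2.2) + (-0.8)·(-0.8) + (2.2)·(2.2)) / 4 = 18.8/4 = 4.7
  S = [[5.7, -3.05],
 [-3.05, 4.7]].

Step 3 — invert S. det(S) = 5.7·4.7 - (-3.05)² = 17.4875.
  S^{-1} = (1/det) · [[d, -b], [-b, a]] = [[0.2688, 0.1744],
 [0.1744, 0.3259]].

Step 4 — quadratic form (x̄ - mu_0)^T · S^{-1} · (x̄ - mu_0):
  S^{-1} · (x̄ - mu_0) = (0.0858, 0.2259),
  (x̄ - mu_0)^T · [...] = (-0.2)·(0.0858) + (0.8)·(0.2259) = 0.1635.

Step 5 — scale by n: T² = 5 · 0.1635 = 0.8177.

T² ≈ 0.8177


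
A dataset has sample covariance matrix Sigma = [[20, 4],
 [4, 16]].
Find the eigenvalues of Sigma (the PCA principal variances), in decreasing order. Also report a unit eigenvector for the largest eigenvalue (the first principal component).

Step 1 — characteristic polynomial of 2×2 Sigma:
  det(Sigma - λI) = λ² - trace · λ + det = 0.
  trace = 20 + 16 = 36, det = 20·16 - (4)² = 304.
Step 2 — discriminant:
  Δ = trace² - 4·det = 1296 - 1216 = 80.
Step 3 — eigenvalues:
  λ = (trace ± √Δ)/2 = (36 ± 8.9443)/2,
  λ_1 = 22.4721,  λ_2 = 13.5279.

Step 4 — unit eigenvector for λ_1: solve (Sigma - λ_1 I)v = 0. First row:
  (20 - 22.4721)·v_x + (4)·v_y = 0, i.e. (-2.4721)·v_x + (4)·v_y = 0,
  so v ∝ (b, λ_1 - a) = (4, 2.4721) = u.
  ||u|| = √((4)² + (2.4721)²) = √(22.1115) ≈ 4.7023,
  v_1 = u/||u|| ≈ (0.8507, 0.5257) (||v_1|| = 1).

λ_1 = 22.4721,  λ_2 = 13.5279;  v_1 ≈ (0.8507, 0.5257)


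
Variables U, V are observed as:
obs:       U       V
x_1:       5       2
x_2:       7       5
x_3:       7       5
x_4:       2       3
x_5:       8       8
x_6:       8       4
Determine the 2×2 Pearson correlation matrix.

Step 1 — column means:
  mean(U) = (5 + 7 + 7 + 2 + 8 + 8) / 6 = 37/6 = 6.1667
  mean(V) = (2 + 5 + 5 + 3 + 8 + 4) / 6 = 27/6 = 4.5

Step 2 — sample variances and covariances s[i,j] = (1/(n-1)) · Σ_k (x_{k,i} - mean_i) · (x_{k,j} - mean_j), with n-1 = 5:
  s[U,U] = ((-1.1667)·(-1.1667) + (0.8333)·(0.8333) + (0.8333)·(0.8333) + (-4.1667)·(-4.1667) + (1.8333)·(1.8333) + (1.8333)·(1.8333)) / 5 = 26.8333/5 = 5.3667
  s[U,V] = ((-1.1667)·(-2.5) + (0.8333)·(0.5) + (0.8333)·(0.5) + (-4.1667)·(-1.5) + (1.8333)·(3.5) + (1.8333)·(-0.5)) / 5 = 15.5/5 = 3.1
  s[V,V] = ((-2.5)·(-2.5) + (0.5)·(0.5) + (0.5)·(0.5) + (-1.5)·(-1.5) + (3.5)·(3.5) + (-0.5)·(-0.5)) / 5 = 21.5/5 = 4.3
  Sample standard deviations s_i = √(s[i,i]):
  s(U) = √(5.3667) = 2.3166
  s(V) = √(4.3) = 2.0736

Step 3 — r_{ij} = s_{ij} / (s_i · s_j):
  r[U,U] = 1 (diagonal).
  r[U,V] = 3.1 / (2.3166 · 2.0736) = 3.1 / 4.8038 = 0.6453
  r[V,V] = 1 (diagonal).

R is symmetric with unit diagonal. Assembling:

R = [[1, 0.6453],
 [0.6453, 1]]


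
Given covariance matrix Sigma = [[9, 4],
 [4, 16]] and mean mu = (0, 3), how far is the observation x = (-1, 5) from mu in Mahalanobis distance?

Step 1 — centre the observation: (x - mu) = (-1, 2).

Step 2 — invert Sigma. det(Sigma) = 9·16 - (4)² = 128.
  Sigma^{-1} = (1/det) · [[d, -b], [-b, a]] = [[0.125, -0.0312],
 [-0.0312, 0.0703]].

Step 3 — form the quadratic (x - mu)^T · Sigma^{-1} · (x - mu):
  Sigma^{-1} · (x - mu) = (-0.1875, 0.1719).
  (x - mu)^T · [Sigma^{-1} · (x - mu)] = (-1)·(-0.1875) + (2)·(0.1719) = 0.5312.

Step 4 — take square root: d = √(0.5312) ≈ 0.7289.

d(x, mu) = √(0.5312) ≈ 0.7289


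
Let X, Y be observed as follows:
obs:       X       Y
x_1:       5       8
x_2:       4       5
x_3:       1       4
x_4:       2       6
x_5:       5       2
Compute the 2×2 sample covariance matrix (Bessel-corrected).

Step 1 — column means:
  mean(X) = (5 + 4 + 1 + 2 + 5) / 5 = 17/5 = 3.4
  mean(Y) = (8 + 5 + 4 + 6 + 2) / 5 = 25/5 = 5

Step 2 — sample covariance S[i,j] = (1/(n-1)) · Σ_k (x_{k,i} - mean_i) · (x_{k,j} - mean_j), with n-1 = 4.
  S[X,X] = ((1.6)·(1.6) + (0.6)·(0.6) + (-2.4)·(-2.4) + (-1.4)·(-1.4) + (1.6)·(1.6)) / 4 = 13.2/4 = 3.3
  S[X,Y] = ((1.6)·(3) + (0.6)·(0) + (-2.4)·(-1) + (-1.4)·(1) + (1.6)·(-3)) / 4 = 1/4 = 0.25
  S[Y,Y] = ((3)·(3) + (0)·(0) + (-1)·(-1) + (1)·(1) + (-3)·(-3)) / 4 = 20/4 = 5

S is symmetric (S[j,i] = S[i,j]). Assembling:

S = [[3.3, 0.25],
 [0.25, 5]]


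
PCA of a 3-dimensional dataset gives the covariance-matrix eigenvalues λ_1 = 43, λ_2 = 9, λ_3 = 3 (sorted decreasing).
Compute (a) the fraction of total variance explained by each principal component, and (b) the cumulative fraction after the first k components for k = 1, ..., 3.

Step 1 — total variance = trace(Sigma) = Σ λ_i = 43 + 9 + 3 = 55.

Step 2 — fraction explained by component i = λ_i / Σ λ:
  PC1: 43/55 = 0.7818
  PC2: 9/55 = 0.1636
  PC3: 3/55 = 0.0545

Step 3 — cumulative fraction after k components = (λ_1 + ... + λ_k) / Σ λ:
  k = 1: 43/55 = 0.7818
  k = 2: (43 + 9)/55 = 52/55 = 0.9455
  k = 3: (43 + 9 + 3)/55 = 55/55 = 1

Summary (fraction, with percent):

explained: PC1 0.7818 (78.18%), PC2 0.1636 (16.36%), PC3 0.0545 (5.45%);  cumulative: 0.7818, 0.9455, 1


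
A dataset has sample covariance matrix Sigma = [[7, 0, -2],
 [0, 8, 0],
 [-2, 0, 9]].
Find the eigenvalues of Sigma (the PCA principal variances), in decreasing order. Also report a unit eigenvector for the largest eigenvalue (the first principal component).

Step 1 — characteristic polynomial p(λ) = det(λI - Sigma) = λ³ - tr·λ² + c_1·λ - det, where tr = trace, c_1 = sum of the principal 2×2 minors, det = det(Sigma):
  tr = 7 + 8 + 9 = 24,
  c_1 = (7·8 - (0)²) + (7·9 - (-2)²) + (8·9 - (0)²) = 56 + 59 + 72 = 187,
  det = 7·(8·9 - (0)²) - (0)·((0)·9 - (0)·(-2)) + (-2)·((0)·(0) - 8·(-2)) = 7·(72) - (0)·(0) + (-2)·(16) = 472.
  So p(λ) = λ³ - 24λ² + 187λ - 472.
Step 2 — look for an integer root (rational root theorem: any rational root is an integer divisor of 472). Testing λ = 8:
  p(8) = 512 - 1536 + 1496 - 472 = 0  ✓
  Dividing out (λ - 8): p(λ) = (λ - 8)(λ² - 16λ + 59).
Step 3 — remaining eigenvalues from the quadratic λ² - 16λ + 59 = 0:
  Δ = 16² - 4·59 = 256 - 236 = 20,  λ = (16 ± √20)/2 = (16 ± 4.4721)/2 ≈ 10.2361 or 5.7639.
  Sorted: λ_1 = 10.2361,  λ_2 = 8,  λ_3 = 5.7639  (check: sum = 24 = tr ✓).

Step 4 — unit eigenvector for λ_1 ≈ 10.2361: v spans the null space of (Sigma - λ_1 I), whose rows are
  r_1 = (-3.2361, 0, -2),  r_2 = (0, -2.2361, 0),  r_3 = (-2, 0, -1.2361).
  v is orthogonal to every row, so take v ∝ r_1 × r_2 = ((0)·(0) - (-2)·(-2.2361), (-2)·(0) - (-3.2361)·(0), (-3.2361)·(-2.2361) - (0)·(0)) ≈ (-4.4721, 0, 7.2361).
  Rescale (multiply by -1 so the first nonzero entry is positive): u = (4.4721, 0, -7.2361).
  ||u|| = √((4.4721)² + (0)² + (-7.2361)²) = √(72.3607) ≈ 8.5065,  v_1 = u/||u|| ≈ (0.5257, 0, -0.8507) (||v_1|| = 1).

λ_1 = 10.2361,  λ_2 = 8,  λ_3 = 5.7639;  v_1 ≈ (0.5257, 0, -0.8507)


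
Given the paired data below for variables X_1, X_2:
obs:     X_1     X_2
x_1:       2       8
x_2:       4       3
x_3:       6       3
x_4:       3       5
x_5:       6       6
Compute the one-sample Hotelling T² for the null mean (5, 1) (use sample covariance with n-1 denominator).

Step 1 — sample mean vector:
  mean(X_1) = (2 + 4 + 6 + 3 + 6) / 5 = 21/5 = 4.2
  mean(X_2) = (8 + 3 + 3 + 5 + 6) / 5 = 25/5 = 5
  x̄ = (4.2, 5),  deviation x̄ - mu_0 = (4.2, 5) - (5, 1) = (-0.8, 4).

Step 2 — sample covariance matrix, S[i,j] = (1/(n-1)) · Σ_k (x_{k,i} - mean_i) · (x_{k,j} - mean_j), divisor n-1 = 4:
  S[X_1,X_1] = ((-2.2)·(-2.2) + (-0.2)·(-0.2) + (1.8)·(1.8) + (-1.2)·(-1.2) + (1.8)·(1.8)) / 4 = 12.8/4 = 3.2
  S[X_1,X_2] = ((-2.2)·(3) + (-0.2)·(-2) + (1.8)·(-2) + (-1.2)·(0) + (1.8)·(1)) / 4 = -8/4 = -2
  S[X_2,X_2] = ((3)·(3) + (-2)·(-2) + (-2)·(-2) + (0)·(0) + (1)·(1)) / 4 = 18/4 = 4.5
  S = [[3.2, -2],
 [-2, 4.5]].

Step 3 — invert S. det(S) = 3.2·4.5 - (-2)² = 10.4.
  S^{-1} = (1/det) · [[d, -b], [-b, a]] = [[0.4327, 0.1923],
 [0.1923, 0.3077]].

Step 4 — quadratic form (x̄ - mu_0)^T · S^{-1} · (x̄ - mu_0):
  S^{-1} · (x̄ - mu_0) = (0.4231, 1.0769),
  (x̄ - mu_0)^T · [...] = (-0.8)·(0.4231) + (4)·(1.0769) = 3.9692.

Step 5 — scale by n: T² = 5 · 3.9692 = 19.8462.

T² ≈ 19.8462


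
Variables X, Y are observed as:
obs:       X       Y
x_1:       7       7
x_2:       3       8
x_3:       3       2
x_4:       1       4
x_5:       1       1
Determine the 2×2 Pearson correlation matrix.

Step 1 — column means:
  mean(X) = (7 + 3 + 3 + 1 + 1) / 5 = 15/5 = 3
  mean(Y) = (7 + 8 + 2 + 4 + 1) / 5 = 22/5 = 4.4

Step 2 — sample variances and covariances s[i,j] = (1/(n-1)) · Σ_k (x_{k,i} - mean_i) · (x_{k,j} - mean_j), with n-1 = 4:
  s[X,X] = ((4)·(4) + (0)·(0) + (0)·(0) + (-2)·(-2) + (-2)·(-2)) / 4 = 24/4 = 6
  s[X,Y] = ((4)·(2.6) + (0)·(3.6) + (0)·(-2.4) + (-2)·(-0.4) + (-2)·(-3.4)) / 4 = 18/4 = 4.5
  s[Y,Y] = ((2.6)·(2.6) + (3.6)·(3.6) + (-2.4)·(-2.4) + (-0.4)·(-0.4) + (-3.4)·(-3.4)) / 4 = 37.2/4 = 9.3
  Sample standard deviations s_i = √(s[i,i]):
  s(X) = √(6) = 2.4495
  s(Y) = √(9.3) = 3.0496

Step 3 — r_{ij} = s_{ij} / (s_i · s_j):
  r[X,X] = 1 (diagonal).
  r[X,Y] = 4.5 / (2.4495 · 3.0496) = 4.5 / 7.4699 = 0.6024
  r[Y,Y] = 1 (diagonal).

R is symmetric with unit diagonal. Assembling:

R = [[1, 0.6024],
 [0.6024, 1]]


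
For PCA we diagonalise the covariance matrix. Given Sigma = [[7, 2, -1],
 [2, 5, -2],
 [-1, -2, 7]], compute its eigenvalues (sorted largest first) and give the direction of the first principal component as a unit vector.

Step 1 — characteristic polynomial p(λ) = det(λI - Sigma) = λ³ - tr·λ² + c_1·λ - det, where tr = trace, c_1 = sum of the principal 2×2 minors, det = det(Sigma):
  tr = 7 + 5 + 7 = 19,
  c_1 = (7·5 - (2)²) + (7·7 - (-1)²) + (5·7 - (-2)²) = 31 + 48 + 31 = 110,
  det = 7·(5·7 - (-2)²) - (2)·((2)·7 - (-2)·(-1)) + (-1)·((2)·(-2) - 5·(-1)) = 7·(31) - (2)·(12) + (-1)·(1) = 192.
  So p(λ) = λ³ - 19λ² + 110λ - 192.
Step 2 — look for an integer root (rational root theorem: any rational root is an integer divisor of 192). Testing λ = 6:
  p(6) = 216 - 684 + 660 - 192 = 0  ✓
  Dividing out (λ - 6): p(λ) = (λ - 6)(λ² - 13λ + 32).
Step 3 — remaining eigenvalues from the quadratic λ² - 13λ + 32 = 0:
  Δ = 13² - 4·32 = 169 - 128 = 41,  λ = (13 ± √41)/2 = (13 ± 6.4031)/2 ≈ 9.7016 or 3.2984.
  Sorted: λ_1 = 9.7016,  λ_2 = 6,  λ_3 = 3.2984  (check: sum = 19 = tr ✓).

Step 4 — unit eigenvector for λ_1 ≈ 9.7016: v spans the null space of (Sigma - λ_1 I), whose rows are
  r_1 = (-2.7016, 2, -1),  r_2 = (2, -4.7016, -2),  r_3 = (-1, -2, -2.7016).
  v is orthogonal to every row, so take v ∝ r_1 × r_2 = ((2)·(-2) - (-1)·(-4.7016), (-1)·(2) - (-2.7016)·(-2), (-2.7016)·(-4.7016) - (2)·(2)) ≈ (-8.7016, -7.4031, 8.7016).
  Rescale (multiply by -1 so the first nonzero entry is positive): u = (8.7016, 7.4031, -8.7016).
  ||u|| = √((8.7016)² + (7.4031)² + (-8.7016)²) = √(206.2406) ≈ 14.3611,  v_1 = u/||u|| ≈ (0.6059, 0.5155, -0.6059) (||v_1|| = 1).

λ_1 = 9.7016,  λ_2 = 6,  λ_3 = 3.2984;  v_1 ≈ (0.6059, 0.5155, -0.6059)


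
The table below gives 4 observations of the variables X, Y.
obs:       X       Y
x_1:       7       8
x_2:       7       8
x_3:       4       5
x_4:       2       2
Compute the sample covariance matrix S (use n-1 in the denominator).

Step 1 — column means:
  mean(X) = (7 + 7 + 4 + 2) / 4 = 20/4 = 5
  mean(Y) = (8 + 8 + 5 + 2) / 4 = 23/4 = 5.75

Step 2 — sample covariance S[i,j] = (1/(n-1)) · Σ_k (x_{k,i} - mean_i) · (x_{k,j} - mean_j), with n-1 = 3.
  S[X,X] = ((2)·(2) + (2)·(2) + (-1)·(-1) + (-3)·(-3)) / 3 = 18/3 = 6
  S[X,Y] = ((2)·(2.25) + (2)·(2.25) + (-1)·(-0.75) + (-3)·(-3.75)) / 3 = 21/3 = 7
  S[Y,Y] = ((2.25)·(2.25) + (2.25)·(2.25) + (-0.75)·(-0.75) + (-3.75)·(-3.75)) / 3 = 24.75/3 = 8.25

S is symmetric (S[j,i] = S[i,j]). Assembling:

S = [[6, 7],
 [7, 8.25]]


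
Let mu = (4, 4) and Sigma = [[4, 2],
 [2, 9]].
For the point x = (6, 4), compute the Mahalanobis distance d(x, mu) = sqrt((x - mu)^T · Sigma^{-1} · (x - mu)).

Step 1 — centre the observation: (x - mu) = (2, 0).

Step 2 — invert Sigma. det(Sigma) = 4·9 - (2)² = 32.
  Sigma^{-1} = (1/det) · [[d, -b], [-b, a]] = [[0.2812, -0.0625],
 [-0.0625, 0.125]].

Step 3 — form the quadratic (x - mu)^T · Sigma^{-1} · (x - mu):
  Sigma^{-1} · (x - mu) = (0.5625, -0.125).
  (x - mu)^T · [Sigma^{-1} · (x - mu)] = (2)·(0.5625) + (0)·(-0.125) = 1.125.

Step 4 — take square root: d = √(1.125) ≈ 1.0607.

d(x, mu) = √(1.125) ≈ 1.0607


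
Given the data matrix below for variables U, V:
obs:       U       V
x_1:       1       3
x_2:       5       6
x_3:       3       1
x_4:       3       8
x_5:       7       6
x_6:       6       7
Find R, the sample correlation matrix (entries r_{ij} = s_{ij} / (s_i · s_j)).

Step 1 — column means:
  mean(U) = (1 + 5 + 3 + 3 + 7 + 6) / 6 = 25/6 = 4.1667
  mean(V) = (3 + 6 + 1 + 8 + 6 + 7) / 6 = 31/6 = 5.1667

Step 2 — sample variances and covariances s[i,j] = (1/(n-1)) · Σ_k (x_{k,i} - mean_i) · (x_{k,j} - mean_j), with n-1 = 5:
  s[U,U] = ((-3.1667)·(-3.1667) + (0.8333)·(0.8333) + (-1.1667)·(-1.1667) + (-1.1667)·(-1.1667) + (2.8333)·(2.8333) + (1.8333)·(1.8333)) / 5 = 24.8333/5 = 4.9667
  s[U,V] = ((-3.1667)·(-2.1667) + (0.8333)·(0.8333) + (-1.1667)·(-4.1667) + (-1.1667)·(2.8333) + (2.8333)·(0.8333) + (1.8333)·(1.8333)) / 5 = 14.8333/5 = 2.9667
  s[V,V] = ((-2.1667)·(-2.1667) + (0.8333)·(0.8333) + (-4.1667)·(-4.1667) + (2.8333)·(2.8333) + (0.8333)·(0.8333) + (1.8333)·(1.8333)) / 5 = 34.8333/5 = 6.9667
  Sample standard deviations s_i = √(s[i,i]):
  s(U) = √(4.9667) = 2.2286
  s(V) = √(6.9667) = 2.6394

Step 3 — r_{ij} = s_{ij} / (s_i · s_j):
  r[U,U] = 1 (diagonal).
  r[U,V] = 2.9667 / (2.2286 · 2.6394) = 2.9667 / 5.8823 = 0.5043
  r[V,V] = 1 (diagonal).

R is symmetric with unit diagonal. Assembling:

R = [[1, 0.5043],
 [0.5043, 1]]


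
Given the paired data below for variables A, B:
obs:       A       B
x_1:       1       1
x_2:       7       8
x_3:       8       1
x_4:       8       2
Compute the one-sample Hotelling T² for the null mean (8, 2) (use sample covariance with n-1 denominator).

Step 1 — sample mean vector:
  mean(A) = (1 + 7 + 8 + 8) / 4 = 24/4 = 6
  mean(B) = (1 + 8 + 1 + 2) / 4 = 12/4 = 3
  x̄ = (6, 3),  deviation x̄ - mu_0 = (6, 3) - (8, 2) = (-2, 1).

Step 2 — sample covariance matrix, S[i,j] = (1/(n-1)) · Σ_k (x_{k,i} - mean_i) · (x_{k,j} - mean_j), divisor n-1 = 3:
  S[A,A] = ((-5)·(-5) + (1)·(1) + (2)·(2) + (2)·(2)) / 3 = 34/3 = 11.3333
  S[A,B] = ((-5)·(-2) + (1)·(5) + (2)·(-2) + (2)·(-1)) / 3 = 9/3 = 3
  S[B,B] = ((-2)·(-2) + (5)·(5) + (-2)·(-2) + (-1)·(-1)) / 3 = 34/3 = 11.3333
  S = [[11.3333, 3],
 [3, 11.3333]].

Step 3 — invert S. det(S) = 11.3333·11.3333 - (3)² = 119.4444.
  S^{-1} = (1/det) · [[d, -b], [-b, a]] = [[0.0949, -0.0251],
 [-0.0251, 0.0949]].

Step 4 — quadratic form (x̄ - mu_0)^T · S^{-1} · (x̄ - mu_0):
  S^{-1} · (x̄ - mu_0) = (-0.2149, 0.1451),
  (x̄ - mu_0)^T · [...] = (-2)·(-0.2149) + (1)·(0.1451) = 0.5749.

Step 5 — scale by n: T² = 4 · 0.5749 = 2.2995.

T² ≈ 2.2995


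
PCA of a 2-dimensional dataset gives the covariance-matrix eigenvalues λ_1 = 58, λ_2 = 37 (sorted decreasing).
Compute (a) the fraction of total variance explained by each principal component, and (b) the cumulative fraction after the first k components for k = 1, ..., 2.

Step 1 — total variance = trace(Sigma) = Σ λ_i = 58 + 37 = 95.

Step 2 — fraction explained by component i = λ_i / Σ λ:
  PC1: 58/95 = 0.6105
  PC2: 37/95 = 0.3895

Step 3 — cumulative fraction after k components = (λ_1 + ... + λ_k) / Σ λ:
  k = 1: 58/95 = 0.6105
  k = 2: (58 + 37)/95 = 95/95 = 1

Summary (fraction, with percent):

explained: PC1 0.6105 (61.05%), PC2 0.3895 (38.95%);  cumulative: 0.6105, 1


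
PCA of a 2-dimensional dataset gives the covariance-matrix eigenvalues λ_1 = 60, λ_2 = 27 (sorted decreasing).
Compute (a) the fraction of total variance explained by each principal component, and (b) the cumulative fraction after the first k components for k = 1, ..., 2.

Step 1 — total variance = trace(Sigma) = Σ λ_i = 60 + 27 = 87.

Step 2 — fraction explained by component i = λ_i / Σ λ:
  PC1: 60/87 = 0.6897
  PC2: 27/87 = 0.3103

Step 3 — cumulative fraction after k components = (λ_1 + ... + λ_k) / Σ λ:
  k = 1: 60/87 = 0.6897
  k = 2: (60 + 27)/87 = 87/87 = 1

Summary (fraction, with percent):

explained: PC1 0.6897 (68.97%), PC2 0.3103 (31.03%);  cumulative: 0.6897, 1


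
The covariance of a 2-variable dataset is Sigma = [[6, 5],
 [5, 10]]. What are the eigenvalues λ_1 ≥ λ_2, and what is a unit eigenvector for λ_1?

Step 1 — characteristic polynomial of 2×2 Sigma:
  det(Sigma - λI) = λ² - trace · λ + det = 0.
  trace = 6 + 10 = 16, det = 6·10 - (5)² = 35.
Step 2 — discriminant:
  Δ = trace² - 4·det = 256 - 140 = 116.
Step 3 — eigenvalues:
  λ = (trace ± √Δ)/2 = (16 ± 10.7703)/2,
  λ_1 = 13.3852,  λ_2 = 2.6148.

Step 4 — unit eigenvector for λ_1: solve (Sigma - λ_1 I)v = 0. First row:
  (6 - 13.3852)·v_x + (5)·v_y = 0, i.e. (-7.3852)·v_x + (5)·v_y = 0,
  so v ∝ (b, λ_1 - a) = (5, 7.3852) = u.
  ||u|| = √((5)² + (7.3852)²) = √(79.5407) ≈ 8.9186,
  v_1 = u/||u|| ≈ (0.5606, 0.8281) (||v_1|| = 1).

λ_1 = 13.3852,  λ_2 = 2.6148;  v_1 ≈ (0.5606, 0.8281)


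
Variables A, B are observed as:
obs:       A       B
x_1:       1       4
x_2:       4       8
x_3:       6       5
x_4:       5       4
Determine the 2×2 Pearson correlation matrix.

Step 1 — column means:
  mean(A) = (1 + 4 + 6 + 5) / 4 = 16/4 = 4
  mean(B) = (4 + 8 + 5 + 4) / 4 = 21/4 = 5.25

Step 2 — sample variances and covariances s[i,j] = (1/(n-1)) · Σ_k (x_{k,i} - mean_i) · (x_{k,j} - mean_j), with n-1 = 3:
  s[A,A] = ((-3)·(-3) + (0)·(0) + (2)·(2) + (1)·(1)) / 3 = 14/3 = 4.6667
  s[A,B] = ((-3)·(-1.25) + (0)·(2.75) + (2)·(-0.25) + (1)·(-1.25)) / 3 = 2/3 = 0.6667
  s[B,B] = ((-1.25)·(-1.25) + (2.75)·(2.75) + (-0.25)·(-0.25) + (-1.25)·(-1.25)) / 3 = 10.75/3 = 3.5833
  Sample standard deviations s_i = √(s[i,i]):
  s(A) = √(4.6667) = 2.1602
  s(B) = √(3.5833) = 1.893

Step 3 — r_{ij} = s_{ij} / (s_i · s_j):
  r[A,A] = 1 (diagonal).
  r[A,B] = 0.6667 / (2.1602 · 1.893) = 0.6667 / 4.0893 = 0.163
  r[B,B] = 1 (diagonal).

R is symmetric with unit diagonal. Assembling:

R = [[1, 0.163],
 [0.163, 1]]


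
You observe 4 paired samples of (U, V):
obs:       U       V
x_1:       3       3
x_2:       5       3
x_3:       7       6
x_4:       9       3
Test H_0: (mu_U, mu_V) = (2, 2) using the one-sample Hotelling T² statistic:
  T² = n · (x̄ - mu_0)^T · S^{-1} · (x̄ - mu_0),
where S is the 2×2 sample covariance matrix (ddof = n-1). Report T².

Step 1 — sample mean vector:
  mean(U) = (3 + 5 + 7 + 9) / 4 = 24/4 = 6
  mean(V) = (3 + 3 + 6 + 3) / 4 = 15/4 = 3.75
  x̄ = (6, 3.75),  deviation x̄ - mu_0 = (6, 3.75) - (2, 2) = (4, 1.75).

Step 2 — sample covariance matrix, S[i,j] = (1/(n-1)) · Σ_k (x_{k,i} - mean_i) · (x_{k,j} - mean_j), divisor n-1 = 3:
  S[U,U] = ((-3)·(-3) + (-1)·(-1) + (1)·(1) + (3)·(3)) / 3 = 20/3 = 6.6667
  S[U,V] = ((-3)·(-0.75) + (-1)·(-0.75) + (1)·(2.25) + (3)·(-0.75)) / 3 = 3/3 = 1
  S[V,V] = ((-0.75)·(-0.75) + (-0.75)·(-0.75) + (2.25)·(2.25) + (-0.75)·(-0.75)) / 3 = 6.75/3 = 2.25
  S = [[6.6667, 1],
 [1, 2.25]].

Step 3 — invert S. det(S) = 6.6667·2.25 - (1)² = 14.
  S^{-1} = (1/det) · [[d, -b], [-b, a]] = [[0.1607, -0.0714],
 [-0.0714, 0.4762]].

Step 4 — quadratic form (x̄ - mu_0)^T · S^{-1} · (x̄ - mu_0):
  S^{-1} · (x̄ - mu_0) = (0.5179, 0.5476),
  (x̄ - mu_0)^T · [...] = (4)·(0.5179) + (1.75)·(0.5476) = 3.0298.

Step 5 — scale by n: T² = 4 · 3.0298 = 12.119.

T² ≈ 12.119


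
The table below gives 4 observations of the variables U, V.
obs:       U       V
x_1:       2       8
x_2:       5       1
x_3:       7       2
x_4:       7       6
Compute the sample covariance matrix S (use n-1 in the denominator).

Step 1 — column means:
  mean(U) = (2 + 5 + 7 + 7) / 4 = 21/4 = 5.25
  mean(V) = (8 + 1 + 2 + 6) / 4 = 17/4 = 4.25

Step 2 — sample covariance S[i,j] = (1/(n-1)) · Σ_k (x_{k,i} - mean_i) · (x_{k,j} - mean_j), with n-1 = 3.
  S[U,U] = ((-3.25)·(-3.25) + (-0.25)·(-0.25) + (1.75)·(1.75) + (1.75)·(1.75)) / 3 = 16.75/3 = 5.5833
  S[U,V] = ((-3.25)·(3.75) + (-0.25)·(-3.25) + (1.75)·(-2.25) + (1.75)·(1.75)) / 3 = -12.25/3 = -4.0833
  S[V,V] = ((3.75)·(3.75) + (-3.25)·(-3.25) + (-2.25)·(-2.25) + (1.75)·(1.75)) / 3 = 32.75/3 = 10.9167

S is symmetric (S[j,i] = S[i,j]). Assembling:

S = [[5.5833, -4.0833],
 [-4.0833, 10.9167]]


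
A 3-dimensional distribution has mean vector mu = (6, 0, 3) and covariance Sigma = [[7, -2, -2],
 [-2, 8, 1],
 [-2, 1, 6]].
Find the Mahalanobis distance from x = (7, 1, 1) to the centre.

Step 1 — centre the observation: (x - mu) = (1, 1, -2).

Step 2 — invert Sigma (cofactor / det for 3×3, or solve directly):
  Sigma^{-1} = [[0.1673, 0.0356, 0.0498],
 [0.0356, 0.1352, -0.0107],
 [0.0498, -0.0107, 0.1851]].

Step 3 — form the quadratic (x - mu)^T · Sigma^{-1} · (x - mu):
  Sigma^{-1} · (x - mu) = (0.1032, 0.1922, -0.331).
  (x - mu)^T · [Sigma^{-1} · (x - mu)] = (1)·(0.1032) + (1)·(0.1922) + (-2)·(-0.331) = 0.9573.

Step 4 — take square root: d = √(0.9573) ≈ 0.9784.

d(x, mu) = √(0.9573) ≈ 0.9784


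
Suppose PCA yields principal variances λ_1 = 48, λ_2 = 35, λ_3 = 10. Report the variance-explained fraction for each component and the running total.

Step 1 — total variance = trace(Sigma) = Σ λ_i = 48 + 35 + 10 = 93.

Step 2 — fraction explained by component i = λ_i / Σ λ:
  PC1: 48/93 = 0.5161
  PC2: 35/93 = 0.3763
  PC3: 10/93 = 0.1075

Step 3 — cumulative fraction after k components = (λ_1 + ... + λ_k) / Σ λ:
  k = 1: 48/93 = 0.5161
  k = 2: (48 + 35)/93 = 83/93 = 0.8925
  k = 3: (48 + 35 + 10)/93 = 93/93 = 1

Summary (fraction, with percent):

explained: PC1 0.5161 (51.61%), PC2 0.3763 (37.63%), PC3 0.1075 (10.75%);  cumulative: 0.5161, 0.8925, 1


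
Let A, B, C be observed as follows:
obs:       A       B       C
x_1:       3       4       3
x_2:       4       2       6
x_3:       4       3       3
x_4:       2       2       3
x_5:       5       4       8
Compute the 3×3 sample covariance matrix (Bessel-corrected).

Step 1 — column means:
  mean(A) = (3 + 4 + 4 + 2 + 5) / 5 = 18/5 = 3.6
  mean(B) = (4 + 2 + 3 + 2 + 4) / 5 = 15/5 = 3
  mean(C) = (3 + 6 + 3 + 3 + 8) / 5 = 23/5 = 4.6

Step 2 — sample covariance S[i,j] = (1/(n-1)) · Σ_k (x_{k,i} - mean_i) · (x_{k,j} - mean_j), with n-1 = 4.
  S[A,A] = ((-0.6)·(-0.6) + (0.4)·(0.4) + (0.4)·(0.4) + (-1.6)·(-1.6) + (1.4)·(1.4)) / 4 = 5.2/4 = 1.3
  S[A,B] = ((-0.6)·(1) + (0.4)·(-1) + (0.4)·(0) + (-1.6)·(-1) + (1.4)·(1)) / 4 = 2/4 = 0.5
  S[A,C] = ((-0.6)·(-1.6) + (0.4)·(1.4) + (0.4)·(-1.6) + (-1.6)·(-1.6) + (1.4)·(3.4)) / 4 = 8.2/4 = 2.05
  S[B,B] = ((1)·(1) + (-1)·(-1) + (0)·(0) + (-1)·(-1) + (1)·(1)) / 4 = 4/4 = 1
  S[B,C] = ((1)·(-1.6) + (-1)·(1.4) + (0)·(-1.6) + (-1)·(-1.6) + (1)·(3.4)) / 4 = 2/4 = 0.5
  S[C,C] = ((-1.6)·(-1.6) + (1.4)·(1.4) + (-1.6)·(-1.6) + (-1.6)·(-1.6) + (3.4)·(3.4)) / 4 = 21.2/4 = 5.3

S is symmetric (S[j,i] = S[i,j]). Assembling:

S = [[1.3, 0.5, 2.05],
 [0.5, 1, 0.5],
 [2.05, 0.5, 5.3]]


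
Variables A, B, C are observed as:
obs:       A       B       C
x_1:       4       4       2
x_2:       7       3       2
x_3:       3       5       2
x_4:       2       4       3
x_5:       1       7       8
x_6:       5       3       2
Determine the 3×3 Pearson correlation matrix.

Step 1 — column means:
  mean(A) = (4 + 7 + 3 + 2 + 1 + 5) / 6 = 22/6 = 3.6667
  mean(B) = (4 + 3 + 5 + 4 + 7 + 3) / 6 = 26/6 = 4.3333
  mean(C) = (2 + 2 + 2 + 3 + 8 + 2) / 6 = 19/6 = 3.1667

Step 2 — sample variances and covariances s[i,j] = (1/(n-1)) · Σ_k (x_{k,i} - mean_i) · (x_{k,j} - mean_j), with n-1 = 5:
  s[A,A] = ((0.3333)·(0.3333) + (3.3333)·(3.3333) + (-0.6667)·(-0.6667) + (-1.6667)·(-1.6667) + (-2.6667)·(-2.6667) + (1.3333)·(1.3333)) / 5 = 23.3333/5 = 4.6667
  s[A,B] = ((0.3333)·(-0.3333) + (3.3333)·(-1.3333) + (-0.6667)·(0.6667) + (-1.6667)·(-0.3333) + (-2.6667)·(2.6667) + (1.3333)·(-1.3333)) / 5 = -13.3333/5 = -2.6667
  s[A,C] = ((0.3333)·(-1.1667) + (3.3333)·(-1.1667) + (-0.6667)·(-1.1667) + (-1.6667)·(-0.1667) + (-2.6667)·(4.8333) + (1.3333)·(-1.1667)) / 5 = -17.6667/5 = -3.5333
  s[B,B] = ((-0.3333)·(-0.3333) + (-1.3333)·(-1.3333) + (0.6667)·(0.6667) + (-0.3333)·(-0.3333) + (2.6667)·(2.6667) + (-1.3333)·(-1.3333)) / 5 = 11.3333/5 = 2.2667
  s[B,C] = ((-0.3333)·(-1.1667) + (-1.3333)·(-1.1667) + (0.6667)·(-1.1667) + (-0.3333)·(-0.1667) + (2.6667)·(4.8333) + (-1.3333)·(-1.1667)) / 5 = 15.6667/5 = 3.1333
  s[C,C] = ((-1.1667)·(-1.1667) + (-1.1667)·(-1.1667) + (-1.1667)·(-1.1667) + (-0.1667)·(-0.1667) + (4.8333)·(4.8333) + (-1.1667)·(-1.1667)) / 5 = 28.8333/5 = 5.7667
  Sample standard deviations s_i = √(s[i,i]):
  s(A) = √(4.6667) = 2.1602
  s(B) = √(2.2667) = 1.5055
  s(C) = √(5.7667) = 2.4014

Step 3 — r_{ij} = s_{ij} / (s_i · s_j):
  r[A,A] = 1 (diagonal).
  r[A,B] = -2.6667 / (2.1602 · 1.5055) = -2.6667 / 3.2523 = -0.8199
  r[A,C] = -3.5333 / (2.1602 · 2.4014) = -3.5333 / 5.1876 = -0.6811
  r[B,B] = 1 (diagonal).
  r[B,C] = 3.1333 / (1.5055 · 2.4014) = 3.1333 / 3.6154 = 0.8667
  r[C,C] = 1 (diagonal).

R is symmetric with unit diagonal. Assembling:

R = [[1, -0.8199, -0.6811],
 [-0.8199, 1, 0.8667],
 [-0.6811, 0.8667, 1]]


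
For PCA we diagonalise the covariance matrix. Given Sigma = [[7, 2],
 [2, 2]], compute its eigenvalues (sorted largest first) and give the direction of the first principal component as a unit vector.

Step 1 — characteristic polynomial of 2×2 Sigma:
  det(Sigma - λI) = λ² - trace · λ + det = 0.
  trace = 7 + 2 = 9, det = 7·2 - (2)² = 10.
Step 2 — discriminant:
  Δ = trace² - 4·det = 81 - 40 = 41.
Step 3 — eigenvalues:
  λ = (trace ± √Δ)/2 = (9 ± 6.4031)/2,
  λ_1 = 7.7016,  λ_2 = 1.2984.

Step 4 — unit eigenvector for λ_1: solve (Sigma - λ_1 I)v = 0. First row:
  (7 - 7.7016)·v_x + (2)·v_y = 0, i.e. (-0.7016)·v_x + (2)·v_y = 0,
  so v ∝ (b, λ_1 - a) = (2, 0.7016) = u.
  ||u|| = √((2)² + (0.7016)²) = √(4.4922) ≈ 2.1195,
  v_1 = u/||u|| ≈ (0.9436, 0.331) (||v_1|| = 1).

λ_1 = 7.7016,  λ_2 = 1.2984;  v_1 ≈ (0.9436, 0.331)


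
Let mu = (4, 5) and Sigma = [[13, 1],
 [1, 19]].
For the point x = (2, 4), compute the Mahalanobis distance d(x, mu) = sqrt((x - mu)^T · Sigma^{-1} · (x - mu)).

Step 1 — centre the observation: (x - mu) = (-2, -1).

Step 2 — invert Sigma. det(Sigma) = 13·19 - (1)² = 246.
  Sigma^{-1} = (1/det) · [[d, -b], [-b, a]] = [[0.0772, -0.0041],
 [-0.0041, 0.0528]].

Step 3 — form the quadratic (x - mu)^T · Sigma^{-1} · (x - mu):
  Sigma^{-1} · (x - mu) = (-0.1504, -0.0447).
  (x - mu)^T · [Sigma^{-1} · (x - mu)] = (-2)·(-0.1504) + (-1)·(-0.0447) = 0.3455.

Step 4 — take square root: d = √(0.3455) ≈ 0.5878.

d(x, mu) = √(0.3455) ≈ 0.5878


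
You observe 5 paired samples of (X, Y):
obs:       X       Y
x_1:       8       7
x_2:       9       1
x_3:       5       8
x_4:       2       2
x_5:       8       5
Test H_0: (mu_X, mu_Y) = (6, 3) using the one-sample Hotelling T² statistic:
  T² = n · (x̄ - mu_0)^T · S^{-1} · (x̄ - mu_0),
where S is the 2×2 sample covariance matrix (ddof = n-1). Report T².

Step 1 — sample mean vector:
  mean(X) = (8 + 9 + 5 + 2 + 8) / 5 = 32/5 = 6.4
  mean(Y) = (7 + 1 + 8 + 2 + 5) / 5 = 23/5 = 4.6
  x̄ = (6.4, 4.6),  deviation x̄ - mu_0 = (6.4, 4.6) - (6, 3) = (0.4, 1.6).

Step 2 — sample covariance matrix, S[i,j] = (1/(n-1)) · Σ_k (x_{k,i} - mean_i) · (x_{k,j} - mean_j), divisor n-1 = 4:
  S[X,X] = ((1.6)·(1.6) + (2.6)·(2.6) + (-1.4)·(-1.4) + (-4.4)·(-4.4) + (1.6)·(1.6)) / 4 = 33.2/4 = 8.3
  S[X,Y] = ((1.6)·(2.4) + (2.6)·(-3.6) + (-1.4)·(3.4) + (-4.4)·(-2.6) + (1.6)·(0.4)) / 4 = 1.8/4 = 0.45
  S[Y,Y] = ((2.4)·(2.4) + (-3.6)·(-3.6) + (3.4)·(3.4) + (-2.6)·(-2.6) + (0.4)·(0.4)) / 4 = 37.2/4 = 9.3
  S = [[8.3, 0.45],
 [0.45, 9.3]].

Step 3 — invert S. det(S) = 8.3·9.3 - (0.45)² = 76.9875.
  S^{-1} = (1/det) · [[d, -b], [-b, a]] = [[0.1208, -0.0058],
 [-0.0058, 0.1078]].

Step 4 — quadratic form (x̄ - mu_0)^T · S^{-1} · (x̄ - mu_0):
  S^{-1} · (x̄ - mu_0) = (0.039, 0.1702),
  (x̄ - mu_0)^T · [...] = (0.4)·(0.039) + (1.6)·(0.1702) = 0.2878.

Step 5 — scale by n: T² = 5 · 0.2878 = 1.4392.

T² ≈ 1.4392


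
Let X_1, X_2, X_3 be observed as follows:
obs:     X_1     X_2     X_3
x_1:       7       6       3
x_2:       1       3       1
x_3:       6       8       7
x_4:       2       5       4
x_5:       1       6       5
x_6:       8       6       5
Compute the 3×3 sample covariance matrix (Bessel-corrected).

Step 1 — column means:
  mean(X_1) = (7 + 1 + 6 + 2 + 1 + 8) / 6 = 25/6 = 4.1667
  mean(X_2) = (6 + 3 + 8 + 5 + 6 + 6) / 6 = 34/6 = 5.6667
  mean(X_3) = (3 + 1 + 7 + 4 + 5 + 5) / 6 = 25/6 = 4.1667

Step 2 — sample covariance S[i,j] = (1/(n-1)) · Σ_k (x_{k,i} - mean_i) · (x_{k,j} - mean_j), with n-1 = 5.
  S[X_1,X_1] = ((2.8333)·(2.8333) + (-3.1667)·(-3.1667) + (1.8333)·(1.8333) + (-2.1667)·(-2.1667) + (-3.1667)·(-3.1667) + (3.8333)·(3.8333)) / 5 = 50.8333/5 = 10.1667
  S[X_1,X_2] = ((2.8333)·(0.3333) + (-3.1667)·(-2.6667) + (1.8333)·(2.3333) + (-2.1667)·(-0.6667) + (-3.1667)·(0.3333) + (3.8333)·(0.3333)) / 5 = 15.3333/5 = 3.0667
  S[X_1,X_3] = ((2.8333)·(-1.1667) + (-3.1667)·(-3.1667) + (1.8333)·(2.8333) + (-2.1667)·(-0.1667) + (-3.1667)·(0.8333) + (3.8333)·(0.8333)) / 5 = 12.8333/5 = 2.5667
  S[X_2,X_2] = ((0.3333)·(0.3333) + (-2.6667)·(-2.6667) + (2.3333)·(2.3333) + (-0.6667)·(-0.6667) + (0.3333)·(0.3333) + (0.3333)·(0.3333)) / 5 = 13.3333/5 = 2.6667
  S[X_2,X_3] = ((0.3333)·(-1.1667) + (-2.6667)·(-3.1667) + (2.3333)·(2.8333) + (-0.6667)·(-0.1667) + (0.3333)·(0.8333) + (0.3333)·(0.8333)) / 5 = 15.3333/5 = 3.0667
  S[X_3,X_3] = ((-1.1667)·(-1.1667) + (-3.1667)·(-3.1667) + (2.8333)·(2.8333) + (-0.1667)·(-0.1667) + (0.8333)·(0.8333) + (0.8333)·(0.8333)) / 5 = 20.8333/5 = 4.1667

S is symmetric (S[j,i] = S[i,j]). Assembling:

S = [[10.1667, 3.0667, 2.5667],
 [3.0667, 2.6667, 3.0667],
 [2.5667, 3.0667, 4.1667]]


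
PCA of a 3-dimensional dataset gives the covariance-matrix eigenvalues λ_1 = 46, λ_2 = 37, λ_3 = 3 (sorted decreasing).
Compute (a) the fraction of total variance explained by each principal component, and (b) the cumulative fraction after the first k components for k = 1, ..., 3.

Step 1 — total variance = trace(Sigma) = Σ λ_i = 46 + 37 + 3 = 86.

Step 2 — fraction explained by component i = λ_i / Σ λ:
  PC1: 46/86 = 0.5349
  PC2: 37/86 = 0.4302
  PC3: 3/86 = 0.0349

Step 3 — cumulative fraction after k components = (λ_1 + ... + λ_k) / Σ λ:
  k = 1: 46/86 = 0.5349
  k = 2: (46 + 37)/86 = 83/86 = 0.9651
  k = 3: (46 + 37 + 3)/86 = 86/86 = 1

Summary (fraction, with percent):

explained: PC1 0.5349 (53.49%), PC2 0.4302 (43.02%), PC3 0.0349 (3.49%);  cumulative: 0.5349, 0.9651, 1


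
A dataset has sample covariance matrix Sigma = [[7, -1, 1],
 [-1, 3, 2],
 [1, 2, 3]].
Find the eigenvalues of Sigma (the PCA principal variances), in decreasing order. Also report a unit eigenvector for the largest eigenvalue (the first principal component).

Step 1 — characteristic polynomial p(λ) = det(λI - Sigma) = λ³ - tr·λ² + c_1·λ - det, where tr = trace, c_1 = sum of the principal 2×2 minors, det = det(Sigma):
  tr = 7 + 3 + 3 = 13,
  c_1 = (7·3 - (-1)²) + (7·3 - (1)²) + (3·3 - (2)²) = 20 + 20 + 5 = 45,
  det = 7·(3·3 - (2)²) - (-1)·((-1)·3 - (2)·(1)) + (1)·((-1)·(2) - 3·(1)) = 7·(5) - (-1)·(-5) + (1)·(-5) = 25.
  So p(λ) = λ³ - 13λ² + 45λ - 25.
Step 2 — look for an integer root (rational root theorem: any rational root is an integer divisor of 25). Testing λ = 5:
  p(5) = 125 - 325 + 225 - 25 = 0  ✓
  Dividing out (λ - 5): p(λ) = (λ - 5)(λ² - 8λ + 5).
Step 3 — remaining eigenvalues from the quadratic λ² - 8λ + 5 = 0:
  Δ = 8² - 4·5 = 64 - 20 = 44,  λ = (8 ± √44)/2 = (8 ± 6.6332)/2 ≈ 7.3166 or 0.6834.
  Sorted: λ_1 = 7.3166,  λ_2 = 5,  λ_3 = 0.6834  (check: sum = 13 = tr ✓).

Step 4 — unit eigenvector for λ_1 ≈ 7.3166: v spans the null space of (Sigma - λ_1 I), whose rows are
  r_1 = (-0.3166, -1, 1),  r_2 = (-1, -4.3166, 2),  r_3 = (1, 2, -4.3166).
  v is orthogonal to every row, so take v ∝ r_1 × r_2 = ((-1)·(2) - (1)·(-4.3166), (1)·(-1) - (-0.3166)·(2), (-0.3166)·(-4.3166) - (-1)·(-1)) ≈ (2.3166, -0.3668, 0.3668).
  Let u = (2.3166, -0.3668, 0.3668).
  ||u|| = √((2.3166)² + (-0.3668)² + (0.3668)²) = √(5.6358) ≈ 2.374,  v_1 = u/||u|| ≈ (0.9758, -0.1545, 0.1545) (||v_1|| = 1).

λ_1 = 7.3166,  λ_2 = 5,  λ_3 = 0.6834;  v_1 ≈ (0.9758, -0.1545, 0.1545)


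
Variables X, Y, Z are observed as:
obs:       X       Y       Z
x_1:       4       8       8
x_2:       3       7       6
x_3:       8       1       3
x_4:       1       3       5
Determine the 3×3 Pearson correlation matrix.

Step 1 — column means:
  mean(X) = (4 + 3 + 8 + 1) / 4 = 16/4 = 4
  mean(Y) = (8 + 7 + 1 + 3) / 4 = 19/4 = 4.75
  mean(Z) = (8 + 6 + 3 + 5) / 4 = 22/4 = 5.5

Step 2 — sample variances and covariances s[i,j] = (1/(n-1)) · Σ_k (x_{k,i} - mean_i) · (x_{k,j} - mean_j), with n-1 = 3:
  s[X,X] = ((0)·(0) + (-1)·(-1) + (4)·(4) + (-3)·(-3)) / 3 = 26/3 = 8.6667
  s[X,Y] = ((0)·(3.25) + (-1)·(2.25) + (4)·(-3.75) + (-3)·(-1.75)) / 3 = -12/3 = -4
  s[X,Z] = ((0)·(2.5) + (-1)·(0.5) + (4)·(-2.5) + (-3)·(-0.5)) / 3 = -9/3 = -3
  s[Y,Y] = ((3.25)·(3.25) + (2.25)·(2.25) + (-3.75)·(-3.75) + (-1.75)·(-1.75)) / 3 = 32.75/3 = 10.9167
  s[Y,Z] = ((3.25)·(2.5) + (2.25)·(0.5) + (-3.75)·(-2.5) + (-1.75)·(-0.5)) / 3 = 19.5/3 = 6.5
  s[Z,Z] = ((2.5)·(2.5) + (0.5)·(0.5) + (-2.5)·(-2.5) + (-0.5)·(-0.5)) / 3 = 13/3 = 4.3333
  Sample standard deviations s_i = √(s[i,i]):
  s(X) = √(8.6667) = 2.9439
  s(Y) = √(10.9167) = 3.304
  s(Z) = √(4.3333) = 2.0817

Step 3 — r_{ij} = s_{ij} / (s_i · s_j):
  r[X,X] = 1 (diagonal).
  r[X,Y] = -4 / (2.9439 · 3.304) = -4 / 9.7268 = -0.4112
  r[X,Z] = -3 / (2.9439 · 2.0817) = -3 / 6.1283 = -0.4895
  r[Y,Y] = 1 (diagonal).
  r[Y,Z] = 6.5 / (3.304 · 2.0817) = 6.5 / 6.8779 = 0.9451
  r[Z,Z] = 1 (diagonal).

R is symmetric with unit diagonal. Assembling:

R = [[1, -0.4112, -0.4895],
 [-0.4112, 1, 0.9451],
 [-0.4895, 0.9451, 1]]


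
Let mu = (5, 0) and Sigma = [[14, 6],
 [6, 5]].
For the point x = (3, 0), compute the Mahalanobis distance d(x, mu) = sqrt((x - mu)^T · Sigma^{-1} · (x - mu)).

Step 1 — centre the observation: (x - mu) = (-2, 0).

Step 2 — invert Sigma. det(Sigma) = 14·5 - (6)² = 34.
  Sigma^{-1} = (1/det) · [[d, -b], [-b, a]] = [[0.1471, -0.1765],
 [-0.1765, 0.4118]].

Step 3 — form the quadratic (x - mu)^T · Sigma^{-1} · (x - mu):
  Sigma^{-1} · (x - mu) = (-0.2941, 0.3529).
  (x - mu)^T · [Sigma^{-1} · (x - mu)] = (-2)·(-0.2941) + (0)·(0.3529) = 0.5882.

Step 4 — take square root: d = √(0.5882) ≈ 0.767.

d(x, mu) = √(0.5882) ≈ 0.767


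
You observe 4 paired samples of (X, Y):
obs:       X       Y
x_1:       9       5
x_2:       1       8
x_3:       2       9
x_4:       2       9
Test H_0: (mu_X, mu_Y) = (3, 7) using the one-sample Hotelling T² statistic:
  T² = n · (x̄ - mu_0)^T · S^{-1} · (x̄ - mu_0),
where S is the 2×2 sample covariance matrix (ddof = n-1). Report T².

Step 1 — sample mean vector:
  mean(X) = (9 + 1 + 2 + 2) / 4 = 14/4 = 3.5
  mean(Y) = (5 + 8 + 9 + 9) / 4 = 31/4 = 7.75
  x̄ = (3.5, 7.75),  deviation x̄ - mu_0 = (3.5, 7.75) - (3, 7) = (0.5, 0.75).

Step 2 — sample covariance matrix, S[i,j] = (1/(n-1)) · Σ_k (x_{k,i} - mean_i) · (x_{k,j} - mean_j), divisor n-1 = 3:
  S[X,X] = ((5.5)·(5.5) + (-2.5)·(-2.5) + (-1.5)·(-1.5) + (-1.5)·(-1.5)) / 3 = 41/3 = 13.6667
  S[X,Y] = ((5.5)·(-2.75) + (-2.5)·(0.25) + (-1.5)·(1.25) + (-1.5)·(1.25)) / 3 = -19.5/3 = -6.5
  S[Y,Y] = ((-2.75)·(-2.75) + (0.25)·(0.25) + (1.25)·(1.25) + (1.25)·(1.25)) / 3 = 10.75/3 = 3.5833
  S = [[13.6667, -6.5],
 [-6.5, 3.5833]].

Step 3 — invert S. det(S) = 13.6667·3.5833 - (-6.5)² = 6.7222.
  S^{-1} = (1/det) · [[d, -b], [-b, a]] = [[0.5331, 0.9669],
 [0.9669, 2.0331]].

Step 4 — quadratic form (x̄ - mu_0)^T · S^{-1} · (x̄ - mu_0):
  S^{-1} · (x̄ - mu_0) = (0.9917, 2.0083),
  (x̄ - mu_0)^T · [...] = (0.5)·(0.9917) + (0.75)·(2.0083) = 2.0021.

Step 5 — scale by n: T² = 4 · 2.0021 = 8.0083.

T² ≈ 8.0083


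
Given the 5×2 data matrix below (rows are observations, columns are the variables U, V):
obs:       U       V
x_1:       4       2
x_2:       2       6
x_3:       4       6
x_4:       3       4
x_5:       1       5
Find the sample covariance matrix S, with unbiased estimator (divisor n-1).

Step 1 — column means:
  mean(U) = (4 + 2 + 4 + 3 + 1) / 5 = 14/5 = 2.8
  mean(V) = (2 + 6 + 6 + 4 + 5) / 5 = 23/5 = 4.6

Step 2 — sample covariance S[i,j] = (1/(n-1)) · Σ_k (x_{k,i} - mean_i) · (x_{k,j} - mean_j), with n-1 = 4.
  S[U,U] = ((1.2)·(1.2) + (-0.8)·(-0.8) + (1.2)·(1.2) + (0.2)·(0.2) + (-1.8)·(-1.8)) / 4 = 6.8/4 = 1.7
  S[U,V] = ((1.2)·(-2.6) + (-0.8)·(1.4) + (1.2)·(1.4) + (0.2)·(-0.6) + (-1.8)·(0.4)) / 4 = -3.4/4 = -0.85
  S[V,V] = ((-2.6)·(-2.6) + (1.4)·(1.4) + (1.4)·(1.4) + (-0.6)·(-0.6) + (0.4)·(0.4)) / 4 = 11.2/4 = 2.8

S is symmetric (S[j,i] = S[i,j]). Assembling:

S = [[1.7, -0.85],
 [-0.85, 2.8]]
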